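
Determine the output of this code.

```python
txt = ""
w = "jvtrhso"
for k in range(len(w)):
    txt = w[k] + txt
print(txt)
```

k=0: prepend 'j' → 'j'
k=1: prepend 'v' → 'vj'
k=2: prepend 't' → 'tvj'
k=3: prepend 'r' → 'rtvj'
k=4: prepend 'h' → 'hrtvj'
k=5: prepend 's' → 'shrtvj'
k=6: prepend 'o' → 'oshrtvj'

oshrtvj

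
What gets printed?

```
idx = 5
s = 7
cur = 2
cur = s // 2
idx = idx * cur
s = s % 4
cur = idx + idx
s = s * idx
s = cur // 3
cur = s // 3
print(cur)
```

3

cur = 7//2 = 3
idx = 5*3 = 15
s = 7%4 = 3
cur = 15+15 = 30
s = 3*15 = 45
s = 30//3 = 10
cur = 10//3 = 3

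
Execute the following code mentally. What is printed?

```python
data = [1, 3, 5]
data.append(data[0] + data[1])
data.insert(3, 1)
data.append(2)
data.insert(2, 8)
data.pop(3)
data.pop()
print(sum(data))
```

append data[0]+data[1] = 1+3 = 4 → [1, 3, 5, 4]
insert 1 at 3 → [1, 3, 5, 1, 4]
append 2 → [1, 3, 5, 1, 4, 2]
insert 8 at 2 → [1, 3, 8, 5, 1, 4, 2]
pop(3) removes 5 → [1, 3, 8, 1, 4, 2]
pop() removes 2 → [1, 3, 8, 1, 4]
sum = 17

17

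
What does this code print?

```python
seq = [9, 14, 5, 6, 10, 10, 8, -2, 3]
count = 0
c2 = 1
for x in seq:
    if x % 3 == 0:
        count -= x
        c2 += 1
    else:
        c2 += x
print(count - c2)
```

-67

x=9: %3==0, count = 0-9 = -9; c2=2
x=14: not %3==0; c2=16
x=5: not %3==0; c2=21
x=6: %3==0, count = (-9)-6 = -15; c2=22
x=10: not %3==0; c2=32
x=10: not %3==0; c2=42
x=8: not %3==0; c2=50
x=-2: not %3==0; c2=48
x=3: %3==0, count = (-15)-3 = -18; c2=49
count-c2 = (-18)-49 = -67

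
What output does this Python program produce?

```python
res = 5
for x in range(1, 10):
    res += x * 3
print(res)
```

140

x=1: res = 5+1*3 = 8
x=2: res = 8+2*3 = 14
x=3: res = 14+3*3 = 23
x=4: res = 23+4*3 = 35
x=5: res = 35+5*3 = 50
x=6: res = 50+6*3 = 68
x=7: res = 68+7*3 = 89
x=8: res = 89+8*3 = 113
x=9: res = 113+9*3 = 140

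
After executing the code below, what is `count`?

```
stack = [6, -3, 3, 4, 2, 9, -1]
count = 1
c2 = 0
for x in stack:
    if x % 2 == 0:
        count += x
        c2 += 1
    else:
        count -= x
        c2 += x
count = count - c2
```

-6

x=6: even, count = 1+6 = 7; c2=1
x=-3: not even, count = 7-(-3) = 10; c2=-2
x=3: not even, count = 10-3 = 7; c2=1
x=4: even, count = 7+4 = 11; c2=2
x=2: even, count = 11+2 = 13; c2=3
x=9: not even, count = 13-9 = 4; c2=12
x=-1: not even, count = 4-(-1) = 5; c2=11
count-c2 = 5-11 = -6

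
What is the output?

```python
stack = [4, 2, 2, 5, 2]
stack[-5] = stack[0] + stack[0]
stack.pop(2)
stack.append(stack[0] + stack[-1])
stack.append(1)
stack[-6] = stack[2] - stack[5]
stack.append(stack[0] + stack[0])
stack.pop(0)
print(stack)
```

[2, 5, 2, 10, 1, 8]

stack[-5] = stack[0]+stack[0] = 4+4 = 8 → [8, 2, 2, 5, 2]
pop(2) removes 2 → [8, 2, 5, 2]
append stack[0]+stack[-1] = 8+2 = 10 → [8, 2, 5, 2, 10]
append 1 → [8, 2, 5, 2, 10, 1]
stack[-6] = stack[2]-stack[5] = 5-1 = 4 → [4, 2, 5, 2, 10, 1]
append stack[0]+stack[0] = 4+4 = 8 → [4, 2, 5, 2, 10, 1, 8]
pop(0) removes 4 → [2, 5, 2, 10, 1, 8]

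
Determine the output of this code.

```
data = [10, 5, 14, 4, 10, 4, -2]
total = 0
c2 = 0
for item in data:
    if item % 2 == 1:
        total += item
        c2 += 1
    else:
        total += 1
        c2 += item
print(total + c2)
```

52

item=10: not odd, total = 0+1 = 1; c2=10
item=5: odd, total = 1+5 = 6; c2=11
item=14: not odd, total = 6+1 = 7; c2=25
item=4: not odd, total = 7+1 = 8; c2=29
item=10: not odd, total = 8+1 = 9; c2=39
item=4: not odd, total = 9+1 = 10; c2=43
item=-2: not odd, total = 10+1 = 11; c2=41
total+c2 = 11+41 = 52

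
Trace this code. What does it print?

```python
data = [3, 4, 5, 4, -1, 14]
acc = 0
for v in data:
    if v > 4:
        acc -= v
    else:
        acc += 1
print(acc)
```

v=3: not >4, acc = 0+1 = 1
v=4: not >4, acc = 1+1 = 2
v=5: >4, acc = 2-5 = -3
v=4: not >4, acc = (-3)+1 = -2
v=-1: not >4, acc = (-2)+1 = -1
v=14: >4, acc = (-1)-14 = -15

-15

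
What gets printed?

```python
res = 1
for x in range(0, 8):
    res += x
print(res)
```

29

x=0: res = 1+0 = 1
x=1: res = 1+1 = 2
x=2: res = 2+2 = 4
x=3: res = 4+3 = 7
x=4: res = 7+4 = 11
x=5: res = 11+5 = 16
x=6: res = 16+6 = 22
x=7: res = 22+7 = 29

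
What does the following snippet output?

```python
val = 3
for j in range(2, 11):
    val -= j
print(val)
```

j=2: val = 3-2 = 1
j=3: val = 1-3 = -2
j=4: val = (-2)-4 = -6
j=5: val = (-6)-5 = -11
j=6: val = (-11)-6 = -17
j=7: val = (-17)-7 = -24
j=8: val = (-24)-8 = -32
j=9: val = (-32)-9 = -41
j=10: val = (-41)-10 = -51

-51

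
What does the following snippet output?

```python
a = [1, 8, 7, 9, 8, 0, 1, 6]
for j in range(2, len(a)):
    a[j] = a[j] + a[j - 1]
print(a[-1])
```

39

j=2: a[2] = 7+8 = 15 → [1, 8, 15, 9, 8, 0, 1, 6]
j=3: a[3] = 9+15 = 24 → [1, 8, 15, 24, 8, 0, 1, 6]
j=4: a[4] = 8+24 = 32 → [1, 8, 15, 24, 32, 0, 1, 6]
j=5: a[5] = 0+32 = 32 → [1, 8, 15, 24, 32, 32, 1, 6]
j=6: a[6] = 1+32 = 33 → [1, 8, 15, 24, 32, 32, 33, 6]
j=7: a[7] = 6+33 = 39 → [1, 8, 15, 24, 32, 32, 33, 39]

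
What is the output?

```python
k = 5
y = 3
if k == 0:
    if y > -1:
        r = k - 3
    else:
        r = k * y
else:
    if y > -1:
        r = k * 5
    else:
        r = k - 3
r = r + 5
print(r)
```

k=5, y=3
k == 0 is False; y > -1 is True
→ r = k * 5 = 25
r = 25+5 = 30

30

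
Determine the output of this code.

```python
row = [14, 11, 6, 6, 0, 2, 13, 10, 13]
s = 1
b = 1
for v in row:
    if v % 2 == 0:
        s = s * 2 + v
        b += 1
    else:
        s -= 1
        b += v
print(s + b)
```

v=14: even, s = 1*2+14 = 16; b=2
v=11: not even, s = 16-1 = 15; b=13
v=6: even, s = 15*2+6 = 36; b=14
v=6: even, s = 36*2+6 = 78; b=15
v=0: even, s = 78*2+0 = 156; b=16
v=2: even, s = 156*2+2 = 314; b=17
v=13: not even, s = 314-1 = 313; b=30
v=10: even, s = 313*2+10 = 636; b=31
v=13: not even, s = 636-1 = 635; b=44
s+b = 635+44 = 679

679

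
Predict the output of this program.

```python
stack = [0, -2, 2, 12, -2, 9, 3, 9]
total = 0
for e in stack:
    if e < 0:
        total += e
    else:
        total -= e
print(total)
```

-39

e=0: not <0, total = 0-0 = 0
e=-2: <0, total = 0+(-2) = -2
e=2: not <0, total = (-2)-2 = -4
e=12: not <0, total = (-4)-12 = -16
e=-2: <0, total = (-16)+(-2) = -18
e=9: not <0, total = (-18)-9 = -27
e=3: not <0, total = (-27)-3 = -30
e=9: not <0, total = (-30)-9 = -39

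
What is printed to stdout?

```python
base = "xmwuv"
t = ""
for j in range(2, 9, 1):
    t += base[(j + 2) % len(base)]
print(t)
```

j=2: add base[4]='v' → 'v'
j=3: add base[0]='x' → 'vx'
j=4: add base[1]='m' → 'vxm'
j=5: add base[2]='w' → 'vxmw'
j=6: add base[3]='u' → 'vxmwu'
j=7: add base[4]='v' → 'vxmwuv'
j=8: add base[0]='x' → 'vxmwuvx'

vxmwuvx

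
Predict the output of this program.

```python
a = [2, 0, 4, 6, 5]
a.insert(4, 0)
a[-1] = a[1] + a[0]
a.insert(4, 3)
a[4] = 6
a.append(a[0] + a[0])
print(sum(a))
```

24

insert 0 at 4 → [2, 0, 4, 6, 0, 5]
a[-1] = a[1]+a[0] = 0+2 = 2 → [2, 0, 4, 6, 0, 2]
insert 3 at 4 → [2, 0, 4, 6, 3, 0, 2]
a[4] = 6 → [2, 0, 4, 6, 6, 0, 2]
append a[0]+a[0] = 2+2 = 4 → [2, 0, 4, 6, 6, 0, 2, 4]
sum = 24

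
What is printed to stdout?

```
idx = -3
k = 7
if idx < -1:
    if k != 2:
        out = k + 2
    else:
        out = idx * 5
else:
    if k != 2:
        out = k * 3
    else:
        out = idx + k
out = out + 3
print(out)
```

idx=-3, k=7
idx < -1 is True; k != 2 is True
→ out = k + 2 = 9
out = 9+3 = 12

12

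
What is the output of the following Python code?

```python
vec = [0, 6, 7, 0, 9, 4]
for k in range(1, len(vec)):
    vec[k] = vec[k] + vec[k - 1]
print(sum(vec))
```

80

k=1: vec[1] = 6+0 = 6 → [0, 6, 7, 0, 9, 4]
k=2: vec[2] = 7+6 = 13 → [0, 6, 13, 0, 9, 4]
k=3: vec[3] = 0+13 = 13 → [0, 6, 13, 13, 9, 4]
k=4: vec[4] = 9+13 = 22 → [0, 6, 13, 13, 22, 4]
k=5: vec[5] = 4+22 = 26 → [0, 6, 13, 13, 22, 26]
sum = 80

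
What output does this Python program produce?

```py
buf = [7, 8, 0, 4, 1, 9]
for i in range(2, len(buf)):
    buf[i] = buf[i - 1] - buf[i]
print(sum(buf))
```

24

i=2: buf[2] = 8-0 = 8 → [7, 8, 8, 4, 1, 9]
i=3: buf[3] = 8-4 = 4 → [7, 8, 8, 4, 1, 9]
i=4: buf[4] = 4-1 = 3 → [7, 8, 8, 4, 3, 9]
i=5: buf[5] = 3-9 = -6 → [7, 8, 8, 4, 3, -6]
sum = 24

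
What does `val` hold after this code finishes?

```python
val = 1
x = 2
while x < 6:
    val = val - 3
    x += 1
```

x=2: val = 1-3 = -2
x=3: val = (-2)-3 = -5
x=4: val = (-5)-3 = -8
x=5: val = (-8)-3 = -11

-11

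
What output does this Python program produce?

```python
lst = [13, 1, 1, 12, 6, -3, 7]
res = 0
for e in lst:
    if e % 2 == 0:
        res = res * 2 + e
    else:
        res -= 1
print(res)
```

16

e=13: not even, res = 0-1 = -1
e=1: not even, res = (-1)-1 = -2
e=1: not even, res = (-2)-1 = -3
e=12: even, res = (-3)*2+12 = 6
e=6: even, res = 6*2+6 = 18
e=-3: not even, res = 18-1 = 17
e=7: not even, res = 17-1 = 16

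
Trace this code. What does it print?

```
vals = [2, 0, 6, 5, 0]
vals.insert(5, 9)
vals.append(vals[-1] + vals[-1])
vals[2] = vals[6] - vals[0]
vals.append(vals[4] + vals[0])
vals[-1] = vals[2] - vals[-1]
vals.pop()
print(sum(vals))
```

50

insert 9 at 5 → [2, 0, 6, 5, 0, 9]
append vals[-1]+vals[-1] = 9+9 = 18 → [2, 0, 6, 5, 0, 9, 18]
vals[2] = vals[6]-vals[0] = 18-2 = 16 → [2, 0, 16, 5, 0, 9, 18]
append vals[4]+vals[0] = 0+2 = 2 → [2, 0, 16, 5, 0, 9, 18, 2]
vals[-1] = vals[2]-vals[-1] = 16-2 = 14 → [2, 0, 16, 5, 0, 9, 18, 14]
pop() removes 14 → [2, 0, 16, 5, 0, 9, 18]
sum = 50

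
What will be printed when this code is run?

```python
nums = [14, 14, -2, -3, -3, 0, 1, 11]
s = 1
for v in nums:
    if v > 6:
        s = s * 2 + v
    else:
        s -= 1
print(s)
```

93

v=14: >6, s = 1*2+14 = 16
v=14: >6, s = 16*2+14 = 46
v=-2: not >6, s = 46-1 = 45
v=-3: not >6, s = 45-1 = 44
v=-3: not >6, s = 44-1 = 43
v=0: not >6, s = 43-1 = 42
v=1: not >6, s = 42-1 = 41
v=11: >6, s = 41*2+11 = 93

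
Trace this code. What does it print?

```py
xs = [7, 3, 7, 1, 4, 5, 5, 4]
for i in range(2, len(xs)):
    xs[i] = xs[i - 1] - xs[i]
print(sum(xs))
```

i=2: xs[2] = 3-7 = -4 → [7, 3, -4, 1, 4, 5, 5, 4]
i=3: xs[3] = (-4)-1 = -5 → [7, 3, -4, -5, 4, 5, 5, 4]
i=4: xs[4] = (-5)-4 = -9 → [7, 3, -4, -5, -9, 5, 5, 4]
i=5: xs[5] = (-9)-5 = -14 → [7, 3, -4, -5, -9, -14, 5, 4]
i=6: xs[6] = (-14)-5 = -19 → [7, 3, -4, -5, -9, -14, -19, 4]
i=7: xs[7] = (-19)-4 = -23 → [7, 3, -4, -5, -9, -14, -19, -23]
sum = -64

-64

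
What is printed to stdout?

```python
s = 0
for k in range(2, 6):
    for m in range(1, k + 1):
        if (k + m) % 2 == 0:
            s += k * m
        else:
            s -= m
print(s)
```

k=2,m=1: odd sum, s = 0-1 = -1
k=2,m=2: even sum, s = (-1)+4 = 3
k=3,m=1: even sum, s = 3+3 = 6
k=3,m=2: odd sum, s = 6-2 = 4
k=3,m=3: even sum, s = 4+9 = 13
k=4,m=1: odd sum, s = 13-1 = 12
k=4,m=2: even sum, s = 12+8 = 20
k=4,m=3: odd sum, s = 20-3 = 17
k=4,m=4: even sum, s = 17+16 = 33
k=5,m=1: even sum, s = 33+5 = 38
k=5,m=2: odd sum, s = 38-2 = 36
k=5,m=3: even sum, s = 36+15 = 51
k=5,m=4: odd sum, s = 51-4 = 47
k=5,m=5: even sum, s = 47+25 = 72

72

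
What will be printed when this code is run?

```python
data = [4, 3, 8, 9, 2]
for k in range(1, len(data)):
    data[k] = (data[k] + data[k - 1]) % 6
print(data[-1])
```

k=1: data[1] = (3+4)%6 = 1 → [4, 1, 8, 9, 2]
k=2: data[2] = (8+1)%6 = 3 → [4, 1, 3, 9, 2]
k=3: data[3] = (9+3)%6 = 0 → [4, 1, 3, 0, 2]
k=4: data[4] = (2+0)%6 = 2 → [4, 1, 3, 0, 2]

2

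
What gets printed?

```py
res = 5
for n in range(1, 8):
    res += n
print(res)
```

n=1: res = 5+1 = 6
n=2: res = 6+2 = 8
n=3: res = 8+3 = 11
n=4: res = 11+4 = 15
n=5: res = 15+5 = 20
n=6: res = 20+6 = 26
n=7: res = 26+7 = 33

33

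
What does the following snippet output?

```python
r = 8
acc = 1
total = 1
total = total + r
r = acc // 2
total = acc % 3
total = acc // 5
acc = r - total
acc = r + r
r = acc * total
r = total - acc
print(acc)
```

0

total = 1+8 = 9
r = 1//2 = 0
total = 1%3 = 1
total = 1//5 = 0
acc = 0-0 = 0
acc = 0+0 = 0
r = 0*0 = 0
r = 0-0 = 0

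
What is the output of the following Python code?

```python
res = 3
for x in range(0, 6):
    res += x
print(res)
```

x=0: res = 3+0 = 3
x=1: res = 3+1 = 4
x=2: res = 4+2 = 6
x=3: res = 6+3 = 9
x=4: res = 9+4 = 13
x=5: res = 13+5 = 18

18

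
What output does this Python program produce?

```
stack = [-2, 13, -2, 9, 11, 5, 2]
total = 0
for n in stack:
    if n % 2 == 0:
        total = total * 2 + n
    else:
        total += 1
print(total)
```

0

n=-2: even, total = 0*2+(-2) = -2
n=13: not even, total = (-2)+1 = -1
n=-2: even, total = (-1)*2+(-2) = -4
n=9: not even, total = (-4)+1 = -3
n=11: not even, total = (-3)+1 = -2
n=5: not even, total = (-2)+1 = -1
n=2: even, total = (-1)*2+2 = 0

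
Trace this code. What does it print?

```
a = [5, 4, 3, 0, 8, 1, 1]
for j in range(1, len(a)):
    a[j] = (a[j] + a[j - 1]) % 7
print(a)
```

j=1: a[1] = (4+5)%7 = 2 → [5, 2, 3, 0, 8, 1, 1]
j=2: a[2] = (3+2)%7 = 5 → [5, 2, 5, 0, 8, 1, 1]
j=3: a[3] = (0+5)%7 = 5 → [5, 2, 5, 5, 8, 1, 1]
j=4: a[4] = (8+5)%7 = 6 → [5, 2, 5, 5, 6, 1, 1]
j=5: a[5] = (1+6)%7 = 0 → [5, 2, 5, 5, 6, 0, 1]
j=6: a[6] = (1+0)%7 = 1 → [5, 2, 5, 5, 6, 0, 1]

[5, 2, 5, 5, 6, 0, 1]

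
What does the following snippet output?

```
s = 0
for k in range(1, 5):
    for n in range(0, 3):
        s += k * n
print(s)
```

30

k=1,n=0: s = 0+0 = 0
k=1,n=1: s = 0+1 = 1
k=1,n=2: s = 1+2 = 3
k=2,n=0: s = 3+0 = 3
k=2,n=1: s = 3+2 = 5
k=2,n=2: s = 5+4 = 9
k=3,n=0: s = 9+0 = 9
k=3,n=1: s = 9+3 = 12
k=3,n=2: s = 12+6 = 18
k=4,n=0: s = 18+0 = 18
k=4,n=1: s = 18+4 = 22
k=4,n=2: s = 22+8 = 30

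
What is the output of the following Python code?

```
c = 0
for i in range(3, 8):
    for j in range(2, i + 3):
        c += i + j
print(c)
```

i=3,j=2: c = 0+5 = 5
i=3,j=3: c = 5+6 = 11
i=3,j=4: c = 11+7 = 18
i=3,j=5: c = 18+8 = 26
i=4,j=2: c = 26+6 = 32
i=4,j=3: c = 32+7 = 39
i=4,j=4: c = 39+8 = 47
i=4,j=5: c = 47+9 = 56
i=4,j=6: c = 56+10 = 66
i=5,j=2: c = 66+7 = 73
i=5,j=3: c = 73+8 = 81
i=5,j=4: c = 81+9 = 90
i=5,j=5: c = 90+10 = 100
i=5,j=6: c = 100+11 = 111
i=5,j=7: c = 111+12 = 123
i=6,j=2: c = 123+8 = 131
i=6,j=3: c = 131+9 = 140
i=6,j=4: c = 140+10 = 150
i=6,j=5: c = 150+11 = 161
i=6,j=6: c = 161+12 = 173
i=6,j=7: c = 173+13 = 186
i=6,j=8: c = 186+14 = 200
i=7,j=2: c = 200+9 = 209
i=7,j=3: c = 209+10 = 219
i=7,j=4: c = 219+11 = 230
i=7,j=5: c = 230+12 = 242
i=7,j=6: c = 242+13 = 255
i=7,j=7: c = 255+14 = 269
i=7,j=8: c = 269+15 = 284
i=7,j=9: c = 284+16 = 300

300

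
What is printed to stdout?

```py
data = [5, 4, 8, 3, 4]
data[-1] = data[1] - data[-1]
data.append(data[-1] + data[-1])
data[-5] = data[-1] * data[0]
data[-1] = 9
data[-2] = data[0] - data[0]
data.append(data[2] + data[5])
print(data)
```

data[-1] = data[1]-data[-1] = 4-4 = 0 → [5, 4, 8, 3, 0]
append data[-1]+data[-1] = 0+0 = 0 → [5, 4, 8, 3, 0, 0]
data[-5] = data[-1]*data[0] = 0*5 = 0 → [5, 0, 8, 3, 0, 0]
data[-1] = 9 → [5, 0, 8, 3, 0, 9]
data[-2] = data[0]-data[0] = 5-5 = 0 → [5, 0, 8, 3, 0, 9]
append data[2]+data[5] = 8+9 = 17 → [5, 0, 8, 3, 0, 9, 17]

[5, 0, 8, 3, 0, 9, 17]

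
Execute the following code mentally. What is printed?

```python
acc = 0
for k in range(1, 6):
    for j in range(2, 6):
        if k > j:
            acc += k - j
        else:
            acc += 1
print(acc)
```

k=1,j=2: not 1>2, acc = 0+1 = 1
k=1,j=3: not 1>3, acc = 1+1 = 2
k=1,j=4: not 1>4, acc = 2+1 = 3
k=1,j=5: not 1>5, acc = 3+1 = 4
k=2,j=2: not 2>2, acc = 4+1 = 5
k=2,j=3: not 2>3, acc = 5+1 = 6
k=2,j=4: not 2>4, acc = 6+1 = 7
k=2,j=5: not 2>5, acc = 7+1 = 8
k=3,j=2: 3>2, acc = 8+1 = 9
k=3,j=3: not 3>3, acc = 9+1 = 10
k=3,j=4: not 3>4, acc = 10+1 = 11
k=3,j=5: not 3>5, acc = 11+1 = 12
k=4,j=2: 4>2, acc = 12+2 = 14
k=4,j=3: 4>3, acc = 14+1 = 15
k=4,j=4: not 4>4, acc = 15+1 = 16
k=4,j=5: not 4>5, acc = 16+1 = 17
k=5,j=2: 5>2, acc = 17+3 = 20
k=5,j=3: 5>3, acc = 20+2 = 22
k=5,j=4: 5>4, acc = 22+1 = 23
k=5,j=5: not 5>5, acc = 23+1 = 24

24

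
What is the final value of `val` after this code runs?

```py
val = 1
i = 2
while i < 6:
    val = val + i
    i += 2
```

i=2: val = 1+2 = 3
i=4: val = 3+4 = 7

7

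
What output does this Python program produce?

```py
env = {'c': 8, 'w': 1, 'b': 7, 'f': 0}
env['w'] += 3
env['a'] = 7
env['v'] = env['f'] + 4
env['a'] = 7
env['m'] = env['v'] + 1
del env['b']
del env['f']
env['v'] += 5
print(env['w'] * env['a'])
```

28

env['w'] = 1+3 = 4 → {'c': 8, 'w': 4, 'b': 7, 'f': 0}
env['a'] = 7 → {'c': 8, 'w': 4, 'b': 7, 'f': 0, 'a': 7}
env['v'] = env['f']+4 = 4 → {'c': 8, 'w': 4, 'b': 7, 'f': 0, 'a': 7, 'v': 4}
env['a'] = 7 → {'c': 8, 'w': 4, 'b': 7, 'f': 0, 'a': 7, 'v': 4}
env['m'] = env['v']+1 = 5 → {'c': 8, 'w': 4, 'b': 7, 'f': 0, 'a': 7, 'v': 4, 'm': 5}
del 'b' → {'c': 8, 'w': 4, 'f': 0, 'a': 7, 'v': 4, 'm': 5}
del 'f' → {'c': 8, 'w': 4, 'a': 7, 'v': 4, 'm': 5}
env['v'] = 4+5 = 9 → {'c': 8, 'w': 4, 'a': 7, 'v': 9, 'm': 5}
env['w']*env['a'] = 4*7 = 28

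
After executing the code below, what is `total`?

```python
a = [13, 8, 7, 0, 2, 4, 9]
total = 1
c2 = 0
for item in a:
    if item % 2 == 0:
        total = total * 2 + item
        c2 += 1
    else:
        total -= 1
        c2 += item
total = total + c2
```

96

item=13: not even, total = 1-1 = 0; c2=13
item=8: even, total = 0*2+8 = 8; c2=14
item=7: not even, total = 8-1 = 7; c2=21
item=0: even, total = 7*2+0 = 14; c2=22
item=2: even, total = 14*2+2 = 30; c2=23
item=4: even, total = 30*2+4 = 64; c2=24
item=9: not even, total = 64-1 = 63; c2=33
total+c2 = 63+33 = 96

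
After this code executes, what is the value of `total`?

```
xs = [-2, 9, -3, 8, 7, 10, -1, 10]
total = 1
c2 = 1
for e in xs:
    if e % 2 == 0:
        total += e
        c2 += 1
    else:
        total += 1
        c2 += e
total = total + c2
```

e=-2: even, total = 1+(-2) = -1; c2=2
e=9: not even, total = (-1)+1 = 0; c2=11
e=-3: not even, total = 0+1 = 1; c2=8
e=8: even, total = 1+8 = 9; c2=9
e=7: not even, total = 9+1 = 10; c2=16
e=10: even, total = 10+10 = 20; c2=17
e=-1: not even, total = 20+1 = 21; c2=16
e=10: even, total = 21+10 = 31; c2=17
total+c2 = 31+17 = 48

48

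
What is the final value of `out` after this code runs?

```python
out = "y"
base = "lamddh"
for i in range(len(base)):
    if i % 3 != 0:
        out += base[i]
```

i=0: skip
i=1: add 'a' → 'ya'
i=2: add 'm' → 'yam'
i=3: skip
i=4: add 'd' → 'yamd'
i=5: add 'h' → 'yamdh'

'yamdh'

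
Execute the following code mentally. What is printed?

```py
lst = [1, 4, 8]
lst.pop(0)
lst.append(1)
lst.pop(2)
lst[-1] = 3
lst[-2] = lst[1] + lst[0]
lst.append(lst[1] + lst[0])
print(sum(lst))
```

pop(0) removes 1 → [4, 8]
append 1 → [4, 8, 1]
pop(2) removes 1 → [4, 8]
lst[-1] = 3 → [4, 3]
lst[-2] = lst[1]+lst[0] = 3+4 = 7 → [7, 3]
append lst[1]+lst[0] = 3+7 = 10 → [7, 3, 10]
sum = 20

20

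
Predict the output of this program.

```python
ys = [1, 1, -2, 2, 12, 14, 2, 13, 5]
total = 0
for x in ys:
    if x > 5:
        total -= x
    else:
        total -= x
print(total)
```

x=1: not >5, total = 0-1 = -1
x=1: not >5, total = (-1)-1 = -2
x=-2: not >5, total = (-2)-(-2) = 0
x=2: not >5, total = 0-2 = -2
x=12: >5, total = (-2)-12 = -14
x=14: >5, total = (-14)-14 = -28
x=2: not >5, total = (-28)-2 = -30
x=13: >5, total = (-30)-13 = -43
x=5: not >5, total = (-43)-5 = -48

-48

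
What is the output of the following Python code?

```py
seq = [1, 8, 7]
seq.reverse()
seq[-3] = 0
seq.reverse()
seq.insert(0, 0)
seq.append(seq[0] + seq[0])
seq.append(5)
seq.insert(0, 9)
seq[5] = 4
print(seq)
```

[9, 0, 1, 8, 0, 4, 5]

reverse → [7, 8, 1]
seq[-3] = 0 → [0, 8, 1]
reverse → [1, 8, 0]
insert 0 at 0 → [0, 1, 8, 0]
append seq[0]+seq[0] = 0+0 = 0 → [0, 1, 8, 0, 0]
append 5 → [0, 1, 8, 0, 0, 5]
insert 9 at 0 → [9, 0, 1, 8, 0, 0, 5]
seq[5] = 4 → [9, 0, 1, 8, 0, 4, 5]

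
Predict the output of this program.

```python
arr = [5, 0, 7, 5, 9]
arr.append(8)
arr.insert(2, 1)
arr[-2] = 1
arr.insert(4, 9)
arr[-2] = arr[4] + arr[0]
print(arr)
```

[5, 0, 1, 7, 9, 5, 14, 8]

append 8 → [5, 0, 7, 5, 9, 8]
insert 1 at 2 → [5, 0, 1, 7, 5, 9, 8]
arr[-2] = 1 → [5, 0, 1, 7, 5, 1, 8]
insert 9 at 4 → [5, 0, 1, 7, 9, 5, 1, 8]
arr[-2] = arr[4]+arr[0] = 9+5 = 14 → [5, 0, 1, 7, 9, 5, 14, 8]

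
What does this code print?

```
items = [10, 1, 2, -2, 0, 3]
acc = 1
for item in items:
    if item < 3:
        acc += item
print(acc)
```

item=10: not <3
item=1: <3, acc = 1+1 = 2
item=2: <3, acc = 2+2 = 4
item=-2: <3, acc = 4+(-2) = 2
item=0: <3, acc = 2+0 = 2
item=3: not <3

2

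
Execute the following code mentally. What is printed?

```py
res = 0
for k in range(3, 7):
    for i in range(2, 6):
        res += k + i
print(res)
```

k=3,i=2: res = 0+5 = 5
k=3,i=3: res = 5+6 = 11
k=3,i=4: res = 11+7 = 18
k=3,i=5: res = 18+8 = 26
k=4,i=2: res = 26+6 = 32
k=4,i=3: res = 32+7 = 39
k=4,i=4: res = 39+8 = 47
k=4,i=5: res = 47+9 = 56
k=5,i=2: res = 56+7 = 63
k=5,i=3: res = 63+8 = 71
k=5,i=4: res = 71+9 = 80
k=5,i=5: res = 80+10 = 90
k=6,i=2: res = 90+8 = 98
k=6,i=3: res = 98+9 = 107
k=6,i=4: res = 107+10 = 117
k=6,i=5: res = 117+11 = 128

128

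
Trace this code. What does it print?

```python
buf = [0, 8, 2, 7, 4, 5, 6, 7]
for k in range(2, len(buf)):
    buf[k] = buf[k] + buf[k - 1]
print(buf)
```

[0, 8, 10, 17, 21, 26, 32, 39]

k=2: buf[2] = 2+8 = 10 → [0, 8, 10, 7, 4, 5, 6, 7]
k=3: buf[3] = 7+10 = 17 → [0, 8, 10, 17, 4, 5, 6, 7]
k=4: buf[4] = 4+17 = 21 → [0, 8, 10, 17, 21, 5, 6, 7]
k=5: buf[5] = 5+21 = 26 → [0, 8, 10, 17, 21, 26, 6, 7]
k=6: buf[6] = 6+26 = 32 → [0, 8, 10, 17, 21, 26, 32, 7]
k=7: buf[7] = 7+32 = 39 → [0, 8, 10, 17, 21, 26, 32, 39]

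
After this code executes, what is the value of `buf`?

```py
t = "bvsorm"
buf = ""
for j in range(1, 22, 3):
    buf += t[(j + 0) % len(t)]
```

j=1: add t[1]='v' → 'v'
j=4: add t[4]='r' → 'vr'
j=7: add t[1]='v' → 'vrv'
j=10: add t[4]='r' → 'vrvr'
j=13: add t[1]='v' → 'vrvrv'
j=16: add t[4]='r' → 'vrvrvr'
j=19: add t[1]='v' → 'vrvrvrv'

'vrvrvrv'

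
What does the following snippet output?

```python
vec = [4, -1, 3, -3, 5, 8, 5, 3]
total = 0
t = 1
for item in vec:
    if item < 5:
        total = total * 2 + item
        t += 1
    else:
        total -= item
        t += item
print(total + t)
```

item=4: <5, total = 0*2+4 = 4; t=2
item=-1: <5, total = 4*2+(-1) = 7; t=3
item=3: <5, total = 7*2+3 = 17; t=4
item=-3: <5, total = 17*2+(-3) = 31; t=5
item=5: not <5, total = 31-5 = 26; t=10
item=8: not <5, total = 26-8 = 18; t=18
item=5: not <5, total = 18-5 = 13; t=23
item=3: <5, total = 13*2+3 = 29; t=24
total+t = 29+24 = 53

53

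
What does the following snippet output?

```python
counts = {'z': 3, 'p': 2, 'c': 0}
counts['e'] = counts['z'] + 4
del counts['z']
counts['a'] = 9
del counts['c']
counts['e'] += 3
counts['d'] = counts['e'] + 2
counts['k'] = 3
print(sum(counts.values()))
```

36

counts['e'] = counts['z']+4 = 7 → {'z': 3, 'p': 2, 'c': 0, 'e': 7}
del 'z' → {'p': 2, 'c': 0, 'e': 7}
counts['a'] = 9 → {'p': 2, 'c': 0, 'e': 7, 'a': 9}
del 'c' → {'p': 2, 'e': 7, 'a': 9}
counts['e'] = 7+3 = 10 → {'p': 2, 'e': 10, 'a': 9}
counts['d'] = counts['e']+2 = 12 → {'p': 2, 'e': 10, 'a': 9, 'd': 12}
counts['k'] = 3 → {'p': 2, 'e': 10, 'a': 9, 'd': 12, 'k': 3}
sum of values = 36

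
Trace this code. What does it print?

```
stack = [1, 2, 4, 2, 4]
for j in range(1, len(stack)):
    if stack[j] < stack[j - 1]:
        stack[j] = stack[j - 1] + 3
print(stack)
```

j=1: 2>=1, unchanged → [1, 2, 4, 2, 4]
j=2: 4>=2, unchanged → [1, 2, 4, 2, 4]
j=3: 2<4, stack[3] = 4+3 = 7 → [1, 2, 4, 7, 4]
j=4: 4<7, stack[4] = 7+3 = 10 → [1, 2, 4, 7, 10]

[1, 2, 4, 7, 10]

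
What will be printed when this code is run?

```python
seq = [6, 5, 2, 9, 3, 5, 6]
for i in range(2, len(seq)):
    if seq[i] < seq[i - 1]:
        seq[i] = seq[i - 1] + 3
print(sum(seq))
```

73

i=2: 2<5, seq[2] = 5+3 = 8 → [6, 5, 8, 9, 3, 5, 6]
i=3: 9>=8, unchanged → [6, 5, 8, 9, 3, 5, 6]
i=4: 3<9, seq[4] = 9+3 = 12 → [6, 5, 8, 9, 12, 5, 6]
i=5: 5<12, seq[5] = 12+3 = 15 → [6, 5, 8, 9, 12, 15, 6]
i=6: 6<15, seq[6] = 15+3 = 18 → [6, 5, 8, 9, 12, 15, 18]
sum = 73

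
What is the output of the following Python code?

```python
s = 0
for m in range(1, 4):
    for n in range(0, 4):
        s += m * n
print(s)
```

m=1,n=0: s = 0+0 = 0
m=1,n=1: s = 0+1 = 1
m=1,n=2: s = 1+2 = 3
m=1,n=3: s = 3+3 = 6
m=2,n=0: s = 6+0 = 6
m=2,n=1: s = 6+2 = 8
m=2,n=2: s = 8+4 = 12
m=2,n=3: s = 12+6 = 18
m=3,n=0: s = 18+0 = 18
m=3,n=1: s = 18+3 = 21
m=3,n=2: s = 21+6 = 27
m=3,n=3: s = 27+9 = 36

36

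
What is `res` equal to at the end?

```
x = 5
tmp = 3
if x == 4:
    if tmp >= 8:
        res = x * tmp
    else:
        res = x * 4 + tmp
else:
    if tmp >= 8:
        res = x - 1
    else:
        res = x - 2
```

3

x=5, tmp=3
x == 4 is False; tmp >= 8 is False
→ res = x - 2 = 3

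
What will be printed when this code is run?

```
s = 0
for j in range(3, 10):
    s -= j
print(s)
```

-42

j=3: s = 0-3 = -3
j=4: s = (-3)-4 = -7
j=5: s = (-7)-5 = -12
j=6: s = (-12)-6 = -18
j=7: s = (-18)-7 = -25
j=8: s = (-25)-8 = -33
j=9: s = (-33)-9 = -42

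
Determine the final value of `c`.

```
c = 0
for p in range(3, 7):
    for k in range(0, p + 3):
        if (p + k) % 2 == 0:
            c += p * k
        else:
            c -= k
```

232

p=3,k=0: odd sum, c = 0-0 = 0
p=3,k=1: even sum, c = 0+3 = 3
p=3,k=2: odd sum, c = 3-2 = 1
p=3,k=3: even sum, c = 1+9 = 10
p=3,k=4: odd sum, c = 10-4 = 6
p=3,k=5: even sum, c = 6+15 = 21
p=4,k=0: even sum, c = 21+0 = 21
p=4,k=1: odd sum, c = 21-1 = 20
p=4,k=2: even sum, c = 20+8 = 28
p=4,k=3: odd sum, c = 28-3 = 25
p=4,k=4: even sum, c = 25+16 = 41
p=4,k=5: odd sum, c = 41-5 = 36
p=4,k=6: even sum, c = 36+24 = 60
p=5,k=0: odd sum, c = 60-0 = 60
p=5,k=1: even sum, c = 60+5 = 65
p=5,k=2: odd sum, c = 65-2 = 63
p=5,k=3: even sum, c = 63+15 = 78
p=5,k=4: odd sum, c = 78-4 = 74
p=5,k=5: even sum, c = 74+25 = 99
p=5,k=6: odd sum, c = 99-6 = 93
p=5,k=7: even sum, c = 93+35 = 128
p=6,k=0: even sum, c = 128+0 = 128
p=6,k=1: odd sum, c = 128-1 = 127
p=6,k=2: even sum, c = 127+12 = 139
p=6,k=3: odd sum, c = 139-3 = 136
p=6,k=4: even sum, c = 136+24 = 160
p=6,k=5: odd sum, c = 160-5 = 155
p=6,k=6: even sum, c = 155+36 = 191
p=6,k=7: odd sum, c = 191-7 = 184
p=6,k=8: even sum, c = 184+48 = 232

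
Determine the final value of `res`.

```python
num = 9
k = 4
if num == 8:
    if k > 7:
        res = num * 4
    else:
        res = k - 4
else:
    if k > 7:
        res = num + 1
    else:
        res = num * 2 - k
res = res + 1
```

15

num=9, k=4
num == 8 is False; k > 7 is False
→ res = num * 2 - k = 14
res = 14+1 = 15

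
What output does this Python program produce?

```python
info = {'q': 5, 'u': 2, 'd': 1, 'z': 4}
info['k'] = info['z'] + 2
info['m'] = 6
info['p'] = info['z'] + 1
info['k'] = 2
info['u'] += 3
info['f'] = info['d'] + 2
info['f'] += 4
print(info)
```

{'q': 5, 'u': 5, 'd': 1, 'z': 4, 'k': 2, 'm': 6, 'p': 5, 'f': 7}

info['k'] = info['z']+2 = 6 → {'q': 5, 'u': 2, 'd': 1, 'z': 4, 'k': 6}
info['m'] = 6 → {'q': 5, 'u': 2, 'd': 1, 'z': 4, 'k': 6, 'm': 6}
info['p'] = info['z']+1 = 5 → {'q': 5, 'u': 2, 'd': 1, 'z': 4, 'k': 6, 'm': 6, 'p': 5}
info['k'] = 2 → {'q': 5, 'u': 2, 'd': 1, 'z': 4, 'k': 2, 'm': 6, 'p': 5}
info['u'] = 2+3 = 5 → {'q': 5, 'u': 5, 'd': 1, 'z': 4, 'k': 2, 'm': 6, 'p': 5}
info['f'] = info['d']+2 = 3 → {'q': 5, 'u': 5, 'd': 1, 'z': 4, 'k': 2, 'm': 6, 'p': 5, 'f': 3}
info['f'] = 3+4 = 7 → {'q': 5, 'u': 5, 'd': 1, 'z': 4, 'k': 2, 'm': 6, 'p': 5, 'f': 7}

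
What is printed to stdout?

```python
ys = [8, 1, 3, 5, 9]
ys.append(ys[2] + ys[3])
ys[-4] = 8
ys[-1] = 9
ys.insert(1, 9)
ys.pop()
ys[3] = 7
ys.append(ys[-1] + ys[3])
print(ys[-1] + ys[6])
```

append ys[2]+ys[3] = 3+5 = 8 → [8, 1, 3, 5, 9, 8]
ys[-4] = 8 → [8, 1, 8, 5, 9, 8]
ys[-1] = 9 → [8, 1, 8, 5, 9, 9]
insert 9 at 1 → [8, 9, 1, 8, 5, 9, 9]
pop() removes 9 → [8, 9, 1, 8, 5, 9]
ys[3] = 7 → [8, 9, 1, 7, 5, 9]
append ys[-1]+ys[3] = 9+7 = 16 → [8, 9, 1, 7, 5, 9, 16]
ys[-1]+ys[6] = 16+16 = 32

32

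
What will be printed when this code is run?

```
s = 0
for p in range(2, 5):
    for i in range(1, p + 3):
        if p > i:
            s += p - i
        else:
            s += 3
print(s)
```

37

p=2,i=1: 2>1, s = 0+1 = 1
p=2,i=2: not 2>2, s = 1+3 = 4
p=2,i=3: not 2>3, s = 4+3 = 7
p=2,i=4: not 2>4, s = 7+3 = 10
p=3,i=1: 3>1, s = 10+2 = 12
p=3,i=2: 3>2, s = 12+1 = 13
p=3,i=3: not 3>3, s = 13+3 = 16
p=3,i=4: not 3>4, s = 16+3 = 19
p=3,i=5: not 3>5, s = 19+3 = 22
p=4,i=1: 4>1, s = 22+3 = 25
p=4,i=2: 4>2, s = 25+2 = 27
p=4,i=3: 4>3, s = 27+1 = 28
p=4,i=4: not 4>4, s = 28+3 = 31
p=4,i=5: not 4>5, s = 31+3 = 34
p=4,i=6: not 4>6, s = 34+3 = 37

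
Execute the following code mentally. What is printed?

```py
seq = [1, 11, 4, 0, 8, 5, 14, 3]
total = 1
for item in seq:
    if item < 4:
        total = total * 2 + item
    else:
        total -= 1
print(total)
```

1

item=1: <4, total = 1*2+1 = 3
item=11: not <4, total = 3-1 = 2
item=4: not <4, total = 2-1 = 1
item=0: <4, total = 1*2+0 = 2
item=8: not <4, total = 2-1 = 1
item=5: not <4, total = 1-1 = 0
item=14: not <4, total = 0-1 = -1
item=3: <4, total = (-1)*2+3 = 1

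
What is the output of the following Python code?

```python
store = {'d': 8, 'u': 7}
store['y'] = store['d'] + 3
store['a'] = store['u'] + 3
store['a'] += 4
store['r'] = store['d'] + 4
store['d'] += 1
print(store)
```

store['y'] = store['d']+3 = 11 → {'d': 8, 'u': 7, 'y': 11}
store['a'] = store['u']+3 = 10 → {'d': 8, 'u': 7, 'y': 11, 'a': 10}
store['a'] = 10+4 = 14 → {'d': 8, 'u': 7, 'y': 11, 'a': 14}
store['r'] = store['d']+4 = 12 → {'d': 8, 'u': 7, 'y': 11, 'a': 14, 'r': 12}
store['d'] = 8+1 = 9 → {'d': 9, 'u': 7, 'y': 11, 'a': 14, 'r': 12}

{'d': 9, 'u': 7, 'y': 11, 'a': 14, 'r': 12}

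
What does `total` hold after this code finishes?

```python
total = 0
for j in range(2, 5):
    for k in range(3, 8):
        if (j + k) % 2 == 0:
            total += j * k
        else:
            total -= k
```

65

j=2,k=3: odd sum, total = 0-3 = -3
j=2,k=4: even sum, total = (-3)+8 = 5
j=2,k=5: odd sum, total = 5-5 = 0
j=2,k=6: even sum, total = 0+12 = 12
j=2,k=7: odd sum, total = 12-7 = 5
j=3,k=3: even sum, total = 5+9 = 14
j=3,k=4: odd sum, total = 14-4 = 10
j=3,k=5: even sum, total = 10+15 = 25
j=3,k=6: odd sum, total = 25-6 = 19
j=3,k=7: even sum, total = 19+21 = 40
j=4,k=3: odd sum, total = 40-3 = 37
j=4,k=4: even sum, total = 37+16 = 53
j=4,k=5: odd sum, total = 53-5 = 48
j=4,k=6: even sum, total = 48+24 = 72
j=4,k=7: odd sum, total = 72-7 = 65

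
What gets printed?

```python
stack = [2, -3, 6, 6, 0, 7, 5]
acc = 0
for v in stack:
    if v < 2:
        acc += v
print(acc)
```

v=2: not <2
v=-3: <2, acc = 0+(-3) = -3
v=6: not <2
v=6: not <2
v=0: <2, acc = (-3)+0 = -3
v=7: not <2
v=5: not <2

-3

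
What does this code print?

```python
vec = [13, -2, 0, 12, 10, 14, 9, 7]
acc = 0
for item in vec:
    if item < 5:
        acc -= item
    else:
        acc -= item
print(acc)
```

-63

item=13: not <5, acc = 0-13 = -13
item=-2: <5, acc = (-13)-(-2) = -11
item=0: <5, acc = (-11)-0 = -11
item=12: not <5, acc = (-11)-12 = -23
item=10: not <5, acc = (-23)-10 = -33
item=14: not <5, acc = (-33)-14 = -47
item=9: not <5, acc = (-47)-9 = -56
item=7: not <5, acc = (-56)-7 = -63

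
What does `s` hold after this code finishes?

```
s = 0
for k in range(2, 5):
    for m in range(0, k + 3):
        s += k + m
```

k=2,m=0: s = 0+2 = 2
k=2,m=1: s = 2+3 = 5
k=2,m=2: s = 5+4 = 9
k=2,m=3: s = 9+5 = 14
k=2,m=4: s = 14+6 = 20
k=3,m=0: s = 20+3 = 23
k=3,m=1: s = 23+4 = 27
k=3,m=2: s = 27+5 = 32
k=3,m=3: s = 32+6 = 38
k=3,m=4: s = 38+7 = 45
k=3,m=5: s = 45+8 = 53
k=4,m=0: s = 53+4 = 57
k=4,m=1: s = 57+5 = 62
k=4,m=2: s = 62+6 = 68
k=4,m=3: s = 68+7 = 75
k=4,m=4: s = 75+8 = 83
k=4,m=5: s = 83+9 = 92
k=4,m=6: s = 92+10 = 102

102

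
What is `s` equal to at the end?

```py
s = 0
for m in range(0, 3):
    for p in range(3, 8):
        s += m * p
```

75

m=0,p=3: s = 0+0 = 0
m=0,p=4: s = 0+0 = 0
m=0,p=5: s = 0+0 = 0
m=0,p=6: s = 0+0 = 0
m=0,p=7: s = 0+0 = 0
m=1,p=3: s = 0+3 = 3
m=1,p=4: s = 3+4 = 7
m=1,p=5: s = 7+5 = 12
m=1,p=6: s = 12+6 = 18
m=1,p=7: s = 18+7 = 25
m=2,p=3: s = 25+6 = 31
m=2,p=4: s = 31+8 = 39
m=2,p=5: s = 39+10 = 49
m=2,p=6: s = 49+12 = 61
m=2,p=7: s = 61+14 = 75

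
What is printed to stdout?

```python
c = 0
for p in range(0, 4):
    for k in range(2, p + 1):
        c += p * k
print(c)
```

19

p=2,k=2: c = 0+4 = 4
p=3,k=2: c = 4+6 = 10
p=3,k=3: c = 10+9 = 19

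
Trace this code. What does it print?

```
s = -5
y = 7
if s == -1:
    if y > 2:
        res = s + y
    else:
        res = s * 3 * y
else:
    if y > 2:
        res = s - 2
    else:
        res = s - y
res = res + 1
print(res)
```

-6

s=-5, y=7
s == -1 is False; y > 2 is True
→ res = s - 2 = -7
res = (-7)+1 = -6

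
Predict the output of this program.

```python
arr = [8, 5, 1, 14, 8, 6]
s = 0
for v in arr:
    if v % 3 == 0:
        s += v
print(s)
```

v=8: not %3==0
v=5: not %3==0
v=1: not %3==0
v=14: not %3==0
v=8: not %3==0
v=6: %3==0, s = 0+6 = 6

6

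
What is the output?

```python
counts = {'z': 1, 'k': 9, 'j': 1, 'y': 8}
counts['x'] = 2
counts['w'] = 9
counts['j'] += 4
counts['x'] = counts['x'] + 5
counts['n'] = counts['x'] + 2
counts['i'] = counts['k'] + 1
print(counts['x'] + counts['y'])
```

counts['x'] = 2 → {'z': 1, 'k': 9, 'j': 1, 'y': 8, 'x': 2}
counts['w'] = 9 → {'z': 1, 'k': 9, 'j': 1, 'y': 8, 'x': 2, 'w': 9}
counts['j'] = 1+4 = 5 → {'z': 1, 'k': 9, 'j': 5, 'y': 8, 'x': 2, 'w': 9}
counts['x'] = counts['x']+5 = 7 → {'z': 1, 'k': 9, 'j': 5, 'y': 8, 'x': 7, 'w': 9}
counts['n'] = counts['x']+2 = 9 → {'z': 1, 'k': 9, 'j': 5, 'y': 8, 'x': 7, 'w': 9, 'n': 9}
counts['i'] = counts['k']+1 = 10 → {'z': 1, 'k': 9, 'j': 5, 'y': 8, 'x': 7, 'w': 9, 'n': 9, 'i': 10}
counts['x']+counts['y'] = 7+8 = 15

15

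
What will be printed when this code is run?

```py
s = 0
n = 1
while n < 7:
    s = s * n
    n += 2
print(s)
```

0

n=1: s = 0*1 = 0
n=3: s = 0*3 = 0
n=5: s = 0*5 = 0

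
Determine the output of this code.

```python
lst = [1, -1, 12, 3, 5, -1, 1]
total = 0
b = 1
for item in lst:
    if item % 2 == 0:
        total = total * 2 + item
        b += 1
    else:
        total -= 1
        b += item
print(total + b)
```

14

item=1: not even, total = 0-1 = -1; b=2
item=-1: not even, total = (-1)-1 = -2; b=1
item=12: even, total = (-2)*2+12 = 8; b=2
item=3: not even, total = 8-1 = 7; b=5
item=5: not even, total = 7-1 = 6; b=10
item=-1: not even, total = 6-1 = 5; b=9
item=1: not even, total = 5-1 = 4; b=10
total+b = 4+10 = 14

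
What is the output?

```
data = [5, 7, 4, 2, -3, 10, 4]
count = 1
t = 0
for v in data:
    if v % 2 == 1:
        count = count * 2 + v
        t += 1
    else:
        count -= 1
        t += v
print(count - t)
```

v=5: odd, count = 1*2+5 = 7; t=1
v=7: odd, count = 7*2+7 = 21; t=2
v=4: not odd, count = 21-1 = 20; t=6
v=2: not odd, count = 20-1 = 19; t=8
v=-3: odd, count = 19*2+(-3) = 35; t=9
v=10: not odd, count = 35-1 = 34; t=19
v=4: not odd, count = 34-1 = 33; t=23
count-t = 33-23 = 10

10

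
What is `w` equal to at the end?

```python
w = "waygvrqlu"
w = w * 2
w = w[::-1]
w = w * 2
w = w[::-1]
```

'waygvrqluwaygvrqluwaygvrqluwaygvrqlu'

repeat ×2 → 'waygvrqluwaygvrqlu'
reverse → 'ulqrvgyawulqrvgyaw'
repeat ×2 → 'ulqrvgyawulqrvgyawulqrvgyawulqrvgyaw'
reverse → 'waygvrqluwaygvrqluwaygvrqluwaygvrqlu'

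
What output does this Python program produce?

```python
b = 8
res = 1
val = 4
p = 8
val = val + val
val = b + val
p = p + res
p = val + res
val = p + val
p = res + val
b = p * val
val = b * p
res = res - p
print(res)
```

-33

val = 4+4 = 8
val = 8+8 = 16
p = 8+1 = 9
p = 16+1 = 17
val = 17+16 = 33
p = 1+33 = 34
b = 34*33 = 1122
val = 1122*34 = 38148
res = 1-34 = -33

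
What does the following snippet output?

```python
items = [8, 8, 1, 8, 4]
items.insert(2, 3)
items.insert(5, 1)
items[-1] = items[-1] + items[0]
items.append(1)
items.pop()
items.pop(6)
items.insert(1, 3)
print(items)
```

insert 3 at 2 → [8, 8, 3, 1, 8, 4]
insert 1 at 5 → [8, 8, 3, 1, 8, 1, 4]
items[-1] = items[-1]+items[0] = 4+8 = 12 → [8, 8, 3, 1, 8, 1, 12]
append 1 → [8, 8, 3, 1, 8, 1, 12, 1]
pop() removes 1 → [8, 8, 3, 1, 8, 1, 12]
pop(6) removes 12 → [8, 8, 3, 1, 8, 1]
insert 3 at 1 → [8, 3, 8, 3, 1, 8, 1]

[8, 3, 8, 3, 1, 8, 1]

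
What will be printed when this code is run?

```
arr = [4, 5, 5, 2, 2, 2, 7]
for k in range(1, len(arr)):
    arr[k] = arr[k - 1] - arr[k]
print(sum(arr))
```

k=1: arr[1] = 4-5 = -1 → [4, -1, 5, 2, 2, 2, 7]
k=2: arr[2] = (-1)-5 = -6 → [4, -1, -6, 2, 2, 2, 7]
k=3: arr[3] = (-6)-2 = -8 → [4, -1, -6, -8, 2, 2, 7]
k=4: arr[4] = (-8)-2 = -10 → [4, -1, -6, -8, -10, 2, 7]
k=5: arr[5] = (-10)-2 = -12 → [4, -1, -6, -8, -10, -12, 7]
k=6: arr[6] = (-12)-7 = -19 → [4, -1, -6, -8, -10, -12, -19]
sum = -52

-52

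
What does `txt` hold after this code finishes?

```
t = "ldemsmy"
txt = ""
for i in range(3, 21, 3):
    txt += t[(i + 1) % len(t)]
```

'slmyem'

i=3: add t[4]='s' → 's'
i=6: add t[0]='l' → 'sl'
i=9: add t[3]='m' → 'slm'
i=12: add t[6]='y' → 'slmy'
i=15: add t[2]='e' → 'slmye'
i=18: add t[5]='m' → 'slmyem'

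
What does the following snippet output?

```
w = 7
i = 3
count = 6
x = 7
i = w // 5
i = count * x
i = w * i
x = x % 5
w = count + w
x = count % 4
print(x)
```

i = 7//5 = 1
i = 6*7 = 42
i = 7*42 = 294
x = 7%5 = 2
w = 6+7 = 13
x = 6%4 = 2

2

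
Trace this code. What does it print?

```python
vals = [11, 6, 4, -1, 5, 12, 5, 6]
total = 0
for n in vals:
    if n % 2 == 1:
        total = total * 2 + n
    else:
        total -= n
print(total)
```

n=11: odd, total = 0*2+11 = 11
n=6: not odd, total = 11-6 = 5
n=4: not odd, total = 5-4 = 1
n=-1: odd, total = 1*2+(-1) = 1
n=5: odd, total = 1*2+5 = 7
n=12: not odd, total = 7-12 = -5
n=5: odd, total = (-5)*2+5 = -5
n=6: not odd, total = (-5)-6 = -11

-11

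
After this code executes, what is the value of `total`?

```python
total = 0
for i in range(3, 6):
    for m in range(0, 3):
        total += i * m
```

36

i=3,m=0: total = 0+0 = 0
i=3,m=1: total = 0+3 = 3
i=3,m=2: total = 3+6 = 9
i=4,m=0: total = 9+0 = 9
i=4,m=1: total = 9+4 = 13
i=4,m=2: total = 13+8 = 21
i=5,m=0: total = 21+0 = 21
i=5,m=1: total = 21+5 = 26
i=5,m=2: total = 26+10 = 36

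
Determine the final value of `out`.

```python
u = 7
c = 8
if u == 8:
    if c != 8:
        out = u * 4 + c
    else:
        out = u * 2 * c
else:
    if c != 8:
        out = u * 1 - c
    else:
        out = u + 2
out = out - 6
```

3

u=7, c=8
u == 8 is False; c != 8 is False
→ out = u + 2 = 9
out = 9-6 = 3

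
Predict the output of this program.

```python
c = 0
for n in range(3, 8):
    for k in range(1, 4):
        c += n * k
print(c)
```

150

n=3,k=1: c = 0+3 = 3
n=3,k=2: c = 3+6 = 9
n=3,k=3: c = 9+9 = 18
n=4,k=1: c = 18+4 = 22
n=4,k=2: c = 22+8 = 30
n=4,k=3: c = 30+12 = 42
n=5,k=1: c = 42+5 = 47
n=5,k=2: c = 47+10 = 57
n=5,k=3: c = 57+15 = 72
n=6,k=1: c = 72+6 = 78
n=6,k=2: c = 78+12 = 90
n=6,k=3: c = 90+18 = 108
n=7,k=1: c = 108+7 = 115
n=7,k=2: c = 115+14 = 129
n=7,k=3: c = 129+21 = 150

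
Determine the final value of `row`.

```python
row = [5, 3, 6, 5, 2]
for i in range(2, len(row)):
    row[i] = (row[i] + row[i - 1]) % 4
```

[5, 3, 1, 2, 0]

i=2: row[2] = (6+3)%4 = 1 → [5, 3, 1, 5, 2]
i=3: row[3] = (5+1)%4 = 2 → [5, 3, 1, 2, 2]
i=4: row[4] = (2+2)%4 = 0 → [5, 3, 1, 2, 0]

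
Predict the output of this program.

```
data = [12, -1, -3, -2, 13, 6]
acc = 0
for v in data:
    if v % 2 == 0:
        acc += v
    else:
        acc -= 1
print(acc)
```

13

v=12: even, acc = 0+12 = 12
v=-1: not even, acc = 12-1 = 11
v=-3: not even, acc = 11-1 = 10
v=-2: even, acc = 10+(-2) = 8
v=13: not even, acc = 8-1 = 7
v=6: even, acc = 7+6 = 13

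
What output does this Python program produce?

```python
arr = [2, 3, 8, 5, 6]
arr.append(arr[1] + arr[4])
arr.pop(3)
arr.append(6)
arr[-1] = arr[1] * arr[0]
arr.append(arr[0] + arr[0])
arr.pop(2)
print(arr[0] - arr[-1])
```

append arr[1]+arr[4] = 3+6 = 9 → [2, 3, 8, 5, 6, 9]
pop(3) removes 5 → [2, 3, 8, 6, 9]
append 6 → [2, 3, 8, 6, 9, 6]
arr[-1] = arr[1]*arr[0] = 3*2 = 6 → [2, 3, 8, 6, 9, 6]
append arr[0]+arr[0] = 2+2 = 4 → [2, 3, 8, 6, 9, 6, 4]
pop(2) removes 8 → [2, 3, 6, 9, 6, 4]
arr[0]-arr[-1] = 2-4 = -2

-2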